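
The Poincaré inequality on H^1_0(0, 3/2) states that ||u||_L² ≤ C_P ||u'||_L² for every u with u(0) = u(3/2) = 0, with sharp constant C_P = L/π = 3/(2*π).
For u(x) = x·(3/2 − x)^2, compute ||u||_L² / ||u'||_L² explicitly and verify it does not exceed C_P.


||u||_L² / ||u'||_L² = 3*sqrt(14)/28 < C_P = 3/(2*π).

u(x) = x·(3/2 − x)^2, so u'(x) = 3*x^2 - 6*x + 9/4.
u(x) = x·(3/2 − x)^2 vanishes at x = 0 and x = 3/2, so u ∈ H^1_0(0, 3/2). Differentiate via the product rule and integrate the resulting polynomials term by term.
  ∫_0^3/2 u² dx = ∫_0^3/2 (x^6 - 6*x^5 + 27*x^4/2 - 27*x^3/2 + 81*x^2/16) dx. Term by term:
    ∫_0^3/2 x^6 dx = 2187/896;  ∫_0^3/2 -6*x^5 dx = -729/64;  ∫_0^3/2 27*x^4/2 dx = 6561/320;
    ∫_0^3/2 -27*x^3/2 dx = -2187/128;  ∫_0^3/2 81*x^2/16 dx = 729/128.
  Sum: 2187/896 − 729/64 + 6561/320 − 2187/128 + 729/128 = 729/4480.
  ∫_0^3/2 (u')² dx = ∫_0^3/2 (9*x^4 - 36*x^3 + 99*x^2/2 - 27*x + 81/16) dx. Term by term:
    ∫_0^3/2 9*x^4 dx = 2187/160;  ∫_0^3/2 -36*x^3 dx = -729/16;  ∫_0^3/2 99*x^2/2 dx = 891/16;
    ∫_0^3/2 -27*x dx = -243/8;  ∫_0^3/2 81/16 dx = 243/32.
  Sum: 2187/160 − 729/16 + 891/16 − 243/8 + 243/32 = 81/80.
∫_0^3/2 u² dx = 729/4480, so ||u||_L² = 27*sqrt(70)/560.
∫_0^3/2 (u')² dx = 81/80, so ||u'||_L² = 9*sqrt(5)/20.
Ratio ||u||_L² / ||u'||_L² = 3*sqrt(14)/28.
Sharp Poincaré constant on H^1_0(0, 3/2) is C_P = L/π = 3/(2*π), achieved by sin(2*π/3·x).
A polynomial bump cannot attain the sharp Poincaré constant (only the first sine eigenfunction does), so the ratio is strictly less than C_P, consistent with ||u||_L² ≤ C_P ||u'||_L².


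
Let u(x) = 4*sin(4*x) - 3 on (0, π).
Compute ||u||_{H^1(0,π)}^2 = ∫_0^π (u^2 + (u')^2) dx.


||u||_{H^1(0,π)}^2 = 145*π

u'(x) = 16*cos(4*x).
Expand u² and (u')² and integrate term by term on (0, π), using: for integers n ≥ 1, ∫_0^π sin²(nx) dx = ∫_0^π cos²(nx) dx = π/2; for n ≠ n', ∫_0^π sin(nx)sin(n'x) dx = ∫_0^π cos(nx)cos(n'x) dx = 0; and by product-to-sum, ∫_0^π sin(nx)cos(n'x) dx = ½∫_0^π [sin((n+n')x) + sin((n−n')x)] dx, which is 0 when n+n' is even and 2n/(n²−n'²) when n+n' is odd (it need not vanish on (0, π)). For the constant mode: ∫_0^π 1 dx = π, ∫_0^π cos(nx) dx = 0, ∫_0^π sin(nx) dx = (1−(−1)^n)/n.
  u² squared terms: (-3)²·∫1 dx = 9·π = 9*π;  (4)²·∫sin(4x)² dx = 16·π/2 = 8*π.
  u² cross terms: 2·(-3)·(4)·∫1·sin(4x) dx = -24·(0) = 0.
  So ∫_0^π u² dx = 9*π + 8*π + 0 = 17*π.
  (u')² squared terms: (16)²·∫cos(4x)² dx = 256·π/2 = 128*π.
  So ∫_0^π (u')² dx = 128*π.
||u||_{H^1}^2 = (17*π) + (128*π) = 145*π.


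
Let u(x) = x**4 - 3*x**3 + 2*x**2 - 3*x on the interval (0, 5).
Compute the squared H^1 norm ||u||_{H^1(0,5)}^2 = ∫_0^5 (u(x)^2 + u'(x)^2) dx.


||u||_{H^1}^2 = 21134615/252

The H^1 norm (squared) on an interval (0, L) is
  ||u||_{H^1}^2 = ∫_0^L u(x)^2 dx + ∫_0^L u'(x)^2 dx.
Compute u'(x) = 4*x**3 - 9*x**2 + 4*x - 3.
Then u(x)^2 = x**8 - 6*x**7 + 13*x**6 - 18*x**5 + 22*x**4 - 12*x**3 + 9*x**2 and u'(x)^2 = 16*x**6 - 72*x**5 + 113*x**4 - 96*x**3 + 70*x**2 - 24*x + 9.
Integrate each monomial from 0 to 5 using ∫_0^5 c·x^n dx = c·5^(n+1)/(n+1):
  ∫_0^5 u(x)^2 dx = ∫_0^5 (x^8 - 6*x^7 + 13*x^6 - 18*x^5 + 22*x^4 - 12*x^3 + 9*x^2) dx. Term by term:
    ∫_0^5 x^8 dx = 1953125/9;  ∫_0^5 -6*x^7 dx = -1171875/4;  ∫_0^5 13*x^6 dx = 1015625/7;
    ∫_0^5 -18*x^5 dx = -46875;  ∫_0^5 22*x^4 dx = 13750;  ∫_0^5 -12*x^3 dx = -1875;
    ∫_0^5 9*x^2 dx = 375.
  Sum: 1953125/9 − 1171875/4 + 1015625/7 − 46875 + 13750 − 1875 + 375 = 8696375/252.
  ∫_0^5 u'(x)^2 dx = ∫_0^5 (16*x^6 - 72*x^5 + 113*x^4 - 96*x^3 + 70*x^2 - 24*x + 9) dx. Term by term:
    ∫_0^5 16*x^6 dx = 1250000/7;  ∫_0^5 -72*x^5 dx = -187500;  ∫_0^5 113*x^4 dx = 70625;
    ∫_0^5 -96*x^3 dx = -15000;  ∫_0^5 70*x^2 dx = 8750/3;  ∫_0^5 -24*x dx = -300;
    ∫_0^5 9 dx = 45.
  Sum: 1250000/7 − 187500 + 70625 − 15000 + 8750/3 − 300 + 45 = 1036520/21.
Adding: ||u||_{H^1}^2 = 8696375/252 + 1036520/21 = 21134615/252.


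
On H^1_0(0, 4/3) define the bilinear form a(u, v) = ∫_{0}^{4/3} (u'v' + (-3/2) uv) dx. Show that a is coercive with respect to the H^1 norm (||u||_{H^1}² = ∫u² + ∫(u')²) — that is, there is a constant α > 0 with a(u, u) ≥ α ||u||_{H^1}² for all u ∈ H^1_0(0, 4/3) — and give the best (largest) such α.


α = 3*(-8 + 3*π^2)/(16 + 9*π^2)

Coercivity of a(·,·) on H^1_0(0, 4/3) means a(u, u) ≥ α ||u||_{H^1}² for every u ∈ H^1_0.
The interval has length L = 4/3, and Poincaré/coercivity depend only on L. Here a(u, u) = ∫(u')² + (-3/2)·∫u².
Here c = -3/2 < 0 with |c| < (π/L)² = 9*π^2/16, so coercivity still holds. The condition a(u,u) ≥ α||u||_{H^1}² reads (1−α)∫(u')² ≥ (α−c)∫u². Any admissible α is ≤ 1 (rapidly oscillating u have ∫u²/∫(u')² → 0), and α = 1 would force 0 ≥ (1−c)∫u², impossible since c < 1; so 1−α > 0. By the sharp Poincaré inequality on H^1_0 of an interval of length L, ∫(u')² ≥ (π/L)²∫u² with equality for the first sine mode sin(π(x−x₀)/L) (x₀ the left endpoint), so the inequality holds for all u iff (1−α)(π/L)² ≥ α − c, i.e. α ≤ ((π/L)² + c)/((π/L)² + 1) = (1 + c(L/π)²)/(1 + (L/π)²). (Direct route, valid since c ≤ 0: Poincaré gives c∫u² ≥ c(L/π)²∫(u')², so a(u,u) ≥ (1 + c(L/π)²)∫(u')², while ||u||_{H^1}² ≤ (1 + (L/π)²)∫(u')²; dividing yields the same α.) With (π/L)² = 9*π^2/16 and c = -3/2, the largest admissible constant is α = ((π/L)² + c)/((π/L)² + 1).
Simplifying, α = 3*(-8 + 3*π^2)/(16 + 9*π^2).


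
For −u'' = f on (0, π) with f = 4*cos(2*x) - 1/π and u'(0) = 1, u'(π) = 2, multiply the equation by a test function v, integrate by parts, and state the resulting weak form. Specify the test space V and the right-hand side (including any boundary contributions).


V = H^1(0, π) (v unrestricted at boundary; u is determined up to an additive constant); weak form: ∫_0^π u'v' dx = ∫_0^π (4*cos(2*x) - 1/π) v dx + 2·v(π) − v(0) for all v ∈ V.

Multiply both sides by a test function v and integrate from 0 to π:
  ∫_0^π −u''(x) v(x) dx = ∫_0^π f(x) v(x) dx.
Integrate the LHS by parts once:
  ∫_0^π −u'' v dx = −[u'(x) v(x)]_0^π + ∫_0^π u'(x) v'(x) dx.
Thus ∫_0^π u'(x) v'(x) dx = ∫_0^π f(x) v(x) dx + [u'(x) v(x)]_0^π.
Choose V so that boundary terms are either known or forced to vanish.
u has inhomogeneous Neumann u'(0) = 1, u'(π) = 2. [u' v]_0^π = (2)·v(π) − (1)·v(0) = 2·v(π) − v(0). Take V = H^1(0, π); boundary term becomes part of RHS.
Weak formulation: find u (satisfying any essential BC) such that ∫_0^π u'(x) v'(x) dx = ∫_0^π f v dx + 2·v(π) − v(0) for all v ∈ V (Neumann data are natural BCs: they enter the RHS as boundary terms).
Substituting f(x) = 4*cos(2*x) - 1/π, the right-hand side is ∫_0^π (4*cos(2*x) - 1/π) v dx + 2·v(π) − v(0).
Compatibility check (pure Neumann): taking v ≡ 1 ∈ V gives 0 = ∫_0^π f dx + (2) − (1), i.e. ∫_0^π f dx must equal u'(0) − u'(π) = -1. Indeed ∫_0^π (4*cos(2*x) - 1/π) dx = -1, so the data are compatible. The solution is then unique only up to an additive constant (fix it e.g. by requiring ∫_0^π u dx = 0).


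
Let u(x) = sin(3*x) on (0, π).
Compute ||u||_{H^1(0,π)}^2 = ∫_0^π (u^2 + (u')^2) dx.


||u||_{H^1(0,π)}^2 = 5*π

u'(x) = 3*cos(3*x).
Expand u² and (u')² and integrate term by term on (0, π), using: for integers n ≥ 1, ∫_0^π sin²(nx) dx = ∫_0^π cos²(nx) dx = π/2; for n ≠ n', ∫_0^π sin(nx)sin(n'x) dx = ∫_0^π cos(nx)cos(n'x) dx = 0; and by product-to-sum, ∫_0^π sin(nx)cos(n'x) dx = ½∫_0^π [sin((n+n')x) + sin((n−n')x)] dx, which is 0 when n+n' is even and 2n/(n²−n'²) when n+n' is odd (it need not vanish on (0, π)).
  u² squared terms: (1)²·∫sin(3x)² dx = 1·π/2 = π/2.
  So ∫_0^π u² dx = π/2.
  (u')² squared terms: (3)²·∫cos(3x)² dx = 9·π/2 = 9*π/2.
  So ∫_0^π (u')² dx = 9*π/2.
||u||_{H^1}^2 = (π/2) + (9*π/2) = 5*π.


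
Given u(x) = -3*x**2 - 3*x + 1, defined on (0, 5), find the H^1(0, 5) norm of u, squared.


||u||_{H^1}^2 = 20975/2

The H^1 norm (squared) on an interval (0, L) is
  ||u||_{H^1}^2 = ∫_0^L u(x)^2 dx + ∫_0^L u'(x)^2 dx.
Compute u'(x) = -6*x - 3.
Then u(x)^2 = 9*x**4 + 18*x**3 + 3*x**2 - 6*x + 1 and u'(x)^2 = 36*x**2 + 36*x + 9.
Integrate each monomial from 0 to 5 using ∫_0^5 c·x^n dx = c·5^(n+1)/(n+1):
  ∫_0^5 u(x)^2 dx = ∫_0^5 (9*x^4 + 18*x^3 + 3*x^2 - 6*x + 1) dx. Term by term:
    ∫_0^5 9*x^4 dx = 5625;  ∫_0^5 18*x^3 dx = 5625/2;  ∫_0^5 3*x^2 dx = 125;
    ∫_0^5 -6*x dx = -75;  ∫_0^5 1 dx = 5.
  Sum: 5625 + 5625/2 + 125 − 75 + 5 = 16985/2.
  ∫_0^5 u'(x)^2 dx = ∫_0^5 (36*x^2 + 36*x + 9) dx. Term by term:
    ∫_0^5 36*x^2 dx = 1500;  ∫_0^5 36*x dx = 450;  ∫_0^5 9 dx = 45.
  Sum: 1500 + 450 + 45 = 1995.
Adding: ||u||_{H^1}^2 = 16985/2 + 1995 = 20975/2.


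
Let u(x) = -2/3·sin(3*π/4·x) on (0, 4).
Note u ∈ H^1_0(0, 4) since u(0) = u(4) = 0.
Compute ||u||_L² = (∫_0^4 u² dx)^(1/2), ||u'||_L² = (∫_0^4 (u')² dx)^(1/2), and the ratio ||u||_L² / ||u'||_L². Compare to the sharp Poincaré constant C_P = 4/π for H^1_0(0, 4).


||u||_L² / ||u'||_L² = 4/(3*π) < C_P = 4/π.

u(x) = -2/3·sin(3*π/4·x), so u'(x) = -π*cos(3*π*x/4)/2.
Writing u(x) = A·sin(kπx/L) with A = -2/3 and k = 3, use ∫_0^L sin²(kπx/L) dx = L/2 and ∫_0^L cos²(kπx/L) dx = L/2.
u² = 4/9·sin²(3*π/4·x) and (u')² = π^2/4·cos²(3*π/4·x), and each of sin², cos² integrates to L/2 = 2 over (0, 4).
∫_0^4 u² dx = 8/9, so ||u||_L² = 2*sqrt(2)/3.
∫_0^4 (u')² dx = π^2/2, so ||u'||_L² = sqrt(2)*π/2.
Ratio ||u||_L² / ||u'||_L² = 4/(3*π).
Sharp Poincaré constant on H^1_0(0, 4) is C_P = L/π = 4/π, achieved by sin(π/4·x).
This is the k = 3 harmonic; the ratio L/(kπ) is strictly less than C_P = L/π, consistent with the sharp inequality ||u||_L² ≤ C_P ||u'||_L².


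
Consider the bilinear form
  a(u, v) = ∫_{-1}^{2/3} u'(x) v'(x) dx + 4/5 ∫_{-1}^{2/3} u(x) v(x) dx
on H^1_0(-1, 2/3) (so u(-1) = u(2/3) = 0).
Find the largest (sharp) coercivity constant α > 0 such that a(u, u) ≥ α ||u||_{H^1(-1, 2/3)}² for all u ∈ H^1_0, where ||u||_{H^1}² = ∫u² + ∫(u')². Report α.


α = (20 + 9*π^2)/(25 + 9*π^2)

Coercivity of a(·,·) on H^1_0(-1, 2/3) means a(u, u) ≥ α ||u||_{H^1}² for every u ∈ H^1_0.
The interval has length L = 5/3, and Poincaré/coercivity depend only on L. Here a(u, u) = ∫(u')² + (4/5)·∫u².
Here 0 < c = 4/5 < 1. The condition a(u,u) ≥ α||u||_{H^1}² reads (1−α)∫(u')² ≥ (α−c)∫u². Any admissible α is ≤ 1 (rapidly oscillating u have ∫u²/∫(u')² → 0), and α = 1 would force 0 ≥ (1−c)∫u², impossible since c < 1; so 1−α > 0. By the sharp Poincaré inequality on H^1_0 of an interval of length L, ∫(u')² ≥ (π/L)²∫u² with equality for the first sine mode sin(π(x−x₀)/L) (x₀ the left endpoint), so the inequality holds for all u iff (1−α)(π/L)² ≥ α − c, i.e. α ≤ ((π/L)² + c)/((π/L)² + 1) = (1 + c(L/π)²)/(1 + (L/π)²). With (π/L)² = 9*π^2/25 and c = 4/5, the largest admissible constant is α = ((π/L)² + c)/((π/L)² + 1).
Simplifying, α = (20 + 9*π^2)/(25 + 9*π^2).


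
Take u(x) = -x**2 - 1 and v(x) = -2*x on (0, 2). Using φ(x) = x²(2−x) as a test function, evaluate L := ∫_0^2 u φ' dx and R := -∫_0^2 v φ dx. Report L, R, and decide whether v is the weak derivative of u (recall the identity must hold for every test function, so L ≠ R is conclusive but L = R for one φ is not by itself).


LHS = 16/5, RHS = 16/5. Yes, v = u' weakly.

u(x) = -x**2 - 1, classical derivative u'(x) = -2*x.
φ(x) = x²(2−x), so φ'(x) = x*(4 - 3*x).
Note φ(0) = φ(2) = 0, so the boundary term u·φ vanishes.
LHS = ∫_0^2 u(x) φ'(x) dx = ∫_0^2 (3*x^4 - 4*x^3 + 3*x^2 - 4*x) dx. Term by term:
  ∫_0^2 3*x^4 dx = 96/5;  ∫_0^2 -4*x^3 dx = -16;  ∫_0^2 3*x^2 dx = 8;
  ∫_0^2 -4*x dx = -8.
Sum: 96/5 − 16 + 8 − 8 = 16/5.
So LHS = 16/5.
∫_0^2 v(x) φ(x) dx = ∫_0^2 (2*x^4 - 4*x^3) dx. Term by term:
  ∫_0^2 2*x^4 dx = 64/5;  ∫_0^2 -4*x^3 dx = -16.
Sum: 64/5 − 16 = -16/5.
So RHS = -∫_0^2 v(x) φ(x) dx = 16/5.
LHS = RHS, so the identity holds for this test φ.
Moreover u is smooth here and v(x) = u'(x) = -2*x pointwise, so the identity holds for every test function. Hence v is the weak derivative of u.


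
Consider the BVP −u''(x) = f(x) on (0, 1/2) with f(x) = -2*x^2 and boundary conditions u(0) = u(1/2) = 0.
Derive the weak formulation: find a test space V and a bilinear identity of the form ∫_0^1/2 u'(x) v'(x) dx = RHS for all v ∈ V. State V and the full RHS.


V = H^1_0(0, 1/2) (so v(0) = v(1/2) = 0); weak form: ∫_0^1/2 u'v' dx = ∫_0^1/2 (-2*x^2) v dx for all v ∈ V.

Multiply both sides by a test function v and integrate from 0 to 1/2:
  ∫_0^1/2 −u''(x) v(x) dx = ∫_0^1/2 f(x) v(x) dx.
Integrate the LHS by parts once:
  ∫_0^1/2 −u'' v dx = −[u'(x) v(x)]_0^1/2 + ∫_0^1/2 u'(x) v'(x) dx.
Thus ∫_0^1/2 u'(x) v'(x) dx = ∫_0^1/2 f(x) v(x) dx + [u'(x) v(x)]_0^1/2.
Choose V so that boundary terms are either known or forced to vanish.
u is Dirichlet: u(0) = u(1/2) = 0. Let V = H^1_0(0, 1/2); then v(0) = v(1/2) = 0, and [u' v]_0^1/2 = 0.
Weak formulation: find u (satisfying any essential BC) such that ∫_0^1/2 u'(x) v'(x) dx = ∫_0^1/2 f v dx for all v ∈ V.
Substituting f(x) = -2*x^2, the right-hand side is ∫_0^1/2 (-2*x^2) v dx.


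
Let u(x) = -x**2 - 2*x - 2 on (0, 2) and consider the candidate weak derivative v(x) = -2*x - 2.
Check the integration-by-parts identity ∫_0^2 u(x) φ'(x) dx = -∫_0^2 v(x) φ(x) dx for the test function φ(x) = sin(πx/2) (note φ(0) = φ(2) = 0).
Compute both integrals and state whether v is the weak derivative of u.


LHS = 16/π, RHS = 16/π. Yes, v = u' weakly.

u(x) = -x**2 - 2*x - 2, classical derivative u'(x) = -2*x - 2.
φ(x) = sin(πx/2), so φ'(x) = π*cos(π*x/2)/2.
Note φ(0) = φ(2) = 0, so the boundary term u·φ vanishes.
LHS = ∫_0^2 u(x) φ'(x) dx = ∫_0^2 (-π*x^2*cos(π*x/2)/2 - π*x*cos(π*x/2) - π*cos(π*x/2)) dx. Term by term:
  ∫_0^2 -π*cos(π*x/2) dx = 0;  ∫_0^2 -π*x*cos(π*x/2) dx = 8/π;  ∫_0^2 -π*x^2*cos(π*x/2)/2 dx = 8/π.
Sum: 0 + 8/π + 8/π = 16/π.
So LHS = 16/π.
∫_0^2 v(x) φ(x) dx = ∫_0^2 (-2*x*sin(π*x/2) - 2*sin(π*x/2)) dx. Term by term:
  ∫_0^2 -2*sin(π*x/2) dx = -8/π;  ∫_0^2 -2*x*sin(π*x/2) dx = -8/π.
Sum: -8/π − 8/π = -16/π.
So RHS = -∫_0^2 v(x) φ(x) dx = 16/π.
LHS = RHS, so the identity holds for this test φ.
Moreover u is smooth here and v(x) = u'(x) = -2*x - 2 pointwise, so the identity holds for every test function. Hence v is the weak derivative of u.


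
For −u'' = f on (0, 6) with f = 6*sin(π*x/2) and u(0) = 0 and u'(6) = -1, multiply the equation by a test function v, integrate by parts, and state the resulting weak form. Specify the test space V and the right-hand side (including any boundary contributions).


V = {v ∈ H^1(0, 6) : v(0) = 0} (test functions vanish at x = 0 where u is specified); weak form: ∫_0^6 u'v' dx = ∫_0^6 (6*sin(π*x/2)) v dx − v(6) for all v ∈ V.

Multiply both sides by a test function v and integrate from 0 to 6:
  ∫_0^6 −u''(x) v(x) dx = ∫_0^6 f(x) v(x) dx.
Integrate the LHS by parts once:
  ∫_0^6 −u'' v dx = −[u'(x) v(x)]_0^6 + ∫_0^6 u'(x) v'(x) dx.
Thus ∫_0^6 u'(x) v'(x) dx = ∫_0^6 f(x) v(x) dx + [u'(x) v(x)]_0^6.
Choose V so that boundary terms are either known or forced to vanish.
Mixed BC: u(0) = 0 (Dirichlet) and u'(6) = -1 (Neumann). Define V = {v ∈ H^1(0, 6) : v(0) = 0}. Then [u' v]_0^6 = u'(6)·v(6) − u'(0)·0 = − v(6).
Weak formulation: find u (satisfying any essential BC) such that ∫_0^6 u'(x) v'(x) dx = ∫_0^6 f v dx − v(6) for all v ∈ V (Dirichlet at 0 absorbed into V; Neumann datum at x = 6 contributes the boundary term).
Substituting f(x) = 6*sin(π*x/2), the right-hand side is ∫_0^6 (6*sin(π*x/2)) v dx − v(6).


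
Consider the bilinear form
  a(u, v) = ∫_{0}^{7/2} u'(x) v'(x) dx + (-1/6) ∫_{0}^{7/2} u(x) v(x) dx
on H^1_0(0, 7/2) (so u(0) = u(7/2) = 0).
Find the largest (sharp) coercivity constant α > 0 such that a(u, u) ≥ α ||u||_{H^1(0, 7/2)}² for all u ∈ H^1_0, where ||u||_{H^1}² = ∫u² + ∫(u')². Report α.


α = (-49 + 24*π^2)/(6*(4*π^2 + 49))

Coercivity of a(·,·) on H^1_0(0, 7/2) means a(u, u) ≥ α ||u||_{H^1}² for every u ∈ H^1_0.
The interval has length L = 7/2, and Poincaré/coercivity depend only on L. Here a(u, u) = ∫(u')² + (-1/6)·∫u².
Here c = -1/6 < 0 with |c| < (π/L)² = 4*π^2/49, so coercivity still holds. The condition a(u,u) ≥ α||u||_{H^1}² reads (1−α)∫(u')² ≥ (α−c)∫u². Any admissible α is ≤ 1 (rapidly oscillating u have ∫u²/∫(u')² → 0), and α = 1 would force 0 ≥ (1−c)∫u², impossible since c < 1; so 1−α > 0. By the sharp Poincaré inequality on H^1_0 of an interval of length L, ∫(u')² ≥ (π/L)²∫u² with equality for the first sine mode sin(π(x−x₀)/L) (x₀ the left endpoint), so the inequality holds for all u iff (1−α)(π/L)² ≥ α − c, i.e. α ≤ ((π/L)² + c)/((π/L)² + 1) = (1 + c(L/π)²)/(1 + (L/π)²). (Direct route, valid since c ≤ 0: Poincaré gives c∫u² ≥ c(L/π)²∫(u')², so a(u,u) ≥ (1 + c(L/π)²)∫(u')², while ||u||_{H^1}² ≤ (1 + (L/π)²)∫(u')²; dividing yields the same α.) With (π/L)² = 4*π^2/49 and c = -1/6, the largest admissible constant is α = ((π/L)² + c)/((π/L)² + 1).
Simplifying, α = (-49 + 24*π^2)/(6*(4*π^2 + 49)).


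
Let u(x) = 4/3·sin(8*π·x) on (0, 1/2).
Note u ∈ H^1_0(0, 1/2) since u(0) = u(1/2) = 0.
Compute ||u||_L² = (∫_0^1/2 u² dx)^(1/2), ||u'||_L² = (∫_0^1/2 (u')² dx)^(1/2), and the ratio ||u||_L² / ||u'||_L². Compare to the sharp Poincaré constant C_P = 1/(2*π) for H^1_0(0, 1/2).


||u||_L² / ||u'||_L² = 1/(8*π) < C_P = 1/(2*π).

u(x) = 4/3·sin(8*π·x), so u'(x) = 32*π*cos(8*π*x)/3.
Writing u(x) = A·sin(kπx/L) with A = 4/3 and k = 4, use ∫_0^L sin²(kπx/L) dx = L/2 and ∫_0^L cos²(kπx/L) dx = L/2.
u² = 16/9·sin²(8*π·x) and (u')² = 1024*π^2/9·cos²(8*π·x), and each of sin², cos² integrates to L/2 = 1/4 over (0, 1/2).
∫_0^1/2 u² dx = 4/9, so ||u||_L² = 2/3.
∫_0^1/2 (u')² dx = 256*π^2/9, so ||u'||_L² = 16*π/3.
Ratio ||u||_L² / ||u'||_L² = 1/(8*π).
Sharp Poincaré constant on H^1_0(0, 1/2) is C_P = L/π = 1/(2*π), achieved by sin(2*π·x).
This is the k = 4 harmonic; the ratio L/(kπ) is strictly less than C_P = L/π, consistent with the sharp inequality ||u||_L² ≤ C_P ||u'||_L².


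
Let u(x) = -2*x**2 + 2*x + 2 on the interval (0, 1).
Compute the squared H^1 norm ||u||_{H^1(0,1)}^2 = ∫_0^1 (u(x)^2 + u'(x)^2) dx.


||u||_{H^1}^2 = 34/5

The H^1 norm (squared) on an interval (0, L) is
  ||u||_{H^1}^2 = ∫_0^L u(x)^2 dx + ∫_0^L u'(x)^2 dx.
Compute u'(x) = 2 - 4*x.
Then u(x)^2 = 4*x**4 - 8*x**3 - 4*x**2 + 8*x + 4 and u'(x)^2 = 16*x**2 - 16*x + 4.
Integrate each monomial from 0 to 1 using ∫_0^1 c·x^n dx = c·1^(n+1)/(n+1):
  ∫_0^1 u(x)^2 dx = ∫_0^1 (4*x^4 - 8*x^3 - 4*x^2 + 8*x + 4) dx. Term by term:
    ∫_0^1 4*x^4 dx = 4/5;  ∫_0^1 -8*x^3 dx = -2;  ∫_0^1 -4*x^2 dx = -4/3;
    ∫_0^1 8*x dx = 4;  ∫_0^1 4 dx = 4.
  Sum: 4/5 − 2 − 4/3 + 4 + 4 = 82/15.
  ∫_0^1 u'(x)^2 dx = ∫_0^1 (16*x^2 - 16*x + 4) dx. Term by term:
    ∫_0^1 16*x^2 dx = 16/3;  ∫_0^1 -16*x dx = -8;  ∫_0^1 4 dx = 4.
  Sum: 16/3 − 8 + 4 = 4/3.
Adding: ||u||_{H^1}^2 = 82/15 + 4/3 = 34/5.


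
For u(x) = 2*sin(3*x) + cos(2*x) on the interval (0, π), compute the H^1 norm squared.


||u||_{H^1(0,π)}^2 = 24 + 45*π/2

u'(x) = -2*sin(2*x) + 6*cos(3*x).
Expand u² and (u')² and integrate term by term on (0, π), using: for integers n ≥ 1, ∫_0^π sin²(nx) dx = ∫_0^π cos²(nx) dx = π/2; for n ≠ n', ∫_0^π sin(nx)sin(n'x) dx = ∫_0^π cos(nx)cos(n'x) dx = 0; and by product-to-sum, ∫_0^π sin(nx)cos(n'x) dx = ½∫_0^π [sin((n+n')x) + sin((n−n')x)] dx, which is 0 when n+n' is even and 2n/(n²−n'²) when n+n' is odd (it need not vanish on (0, π)).
  u² squared terms: (2)²·∫sin(3x)² dx = 4·π/2 = 2*π;  (1)²·∫cos(2x)² dx = 1·π/2 = π/2.
  u² cross terms: 2·(2)·(1)·∫sin(3x)·cos(2x) dx = 4·(6/5) = 24/5.
  So ∫_0^π u² dx = 2*π + π/2 + 24/5 = 24/5 + 5*π/2.
  (u')² squared terms: (-2)²·∫sin(2x)² dx = 4·π/2 = 2*π;  (6)²·∫cos(3x)² dx = 36·π/2 = 18*π.
  (u')² cross terms: 2·(-2)·(6)·∫sin(2x)·cos(3x) dx = -24·(-4/5) = 96/5.
  So ∫_0^π (u')² dx = 2*π + 18*π + 96/5 = 96/5 + 20*π.
||u||_{H^1}^2 = (24/5 + 5*π/2) + (96/5 + 20*π) = 24 + 45*π/2.


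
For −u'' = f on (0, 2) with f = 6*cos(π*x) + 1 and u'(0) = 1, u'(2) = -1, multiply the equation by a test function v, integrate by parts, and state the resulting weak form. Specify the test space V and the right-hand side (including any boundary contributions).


V = H^1(0, 2) (v unrestricted at boundary; u is determined up to an additive constant); weak form: ∫_0^2 u'v' dx = ∫_0^2 (6*cos(π*x) + 1) v dx − v(2) − v(0) for all v ∈ V.

Multiply both sides by a test function v and integrate from 0 to 2:
  ∫_0^2 −u''(x) v(x) dx = ∫_0^2 f(x) v(x) dx.
Integrate the LHS by parts once:
  ∫_0^2 −u'' v dx = −[u'(x) v(x)]_0^2 + ∫_0^2 u'(x) v'(x) dx.
Thus ∫_0^2 u'(x) v'(x) dx = ∫_0^2 f(x) v(x) dx + [u'(x) v(x)]_0^2.
Choose V so that boundary terms are either known or forced to vanish.
u has inhomogeneous Neumann u'(0) = 1, u'(2) = -1. [u' v]_0^2 = (-1)·v(2) − (1)·v(0) = − v(2) − v(0). Take V = H^1(0, 2); boundary term becomes part of RHS.
Weak formulation: find u (satisfying any essential BC) such that ∫_0^2 u'(x) v'(x) dx = ∫_0^2 f v dx − v(2) − v(0) for all v ∈ V (Neumann data are natural BCs: they enter the RHS as boundary terms).
Substituting f(x) = 6*cos(π*x) + 1, the right-hand side is ∫_0^2 (6*cos(π*x) + 1) v dx − v(2) − v(0).
Compatibility check (pure Neumann): taking v ≡ 1 ∈ V gives 0 = ∫_0^2 f dx + (-1) − (1), i.e. ∫_0^2 f dx must equal u'(0) − u'(2) = 2. Indeed ∫_0^2 (6*cos(π*x) + 1) dx = 2, so the data are compatible. The solution is then unique only up to an additive constant (fix it e.g. by requiring ∫_0^2 u dx = 0).


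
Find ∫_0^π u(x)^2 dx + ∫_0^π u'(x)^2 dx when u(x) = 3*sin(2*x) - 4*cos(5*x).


||u||_{H^1(0,π)}^2 = 832/7 + 461*π/2

u'(x) = 20*sin(5*x) + 6*cos(2*x).
Expand u² and (u')² and integrate term by term on (0, π), using: for integers n ≥ 1, ∫_0^π sin²(nx) dx = ∫_0^π cos²(nx) dx = π/2; for n ≠ n', ∫_0^π sin(nx)sin(n'x) dx = ∫_0^π cos(nx)cos(n'x) dx = 0; and by product-to-sum, ∫_0^π sin(nx)cos(n'x) dx = ½∫_0^π [sin((n+n')x) + sin((n−n')x)] dx, which is 0 when n+n' is even and 2n/(n²−n'²) when n+n' is odd (it need not vanish on (0, π)).
  u² squared terms: (-4)²·∫cos(5x)² dx = 16·π/2 = 8*π;  (3)²·∫sin(2x)² dx = 9·π/2 = 9*π/2.
  u² cross terms: 2·(-4)·(3)·∫cos(5x)·sin(2x) dx = -24·(-4/21) = 32/7.
  So ∫_0^π u² dx = 8*π + 9*π/2 + 32/7 = 32/7 + 25*π/2.
  (u')² squared terms: (6)²·∫cos(2x)² dx = 36·π/2 = 18*π;  (20)²·∫sin(5x)² dx = 400·π/2 = 200*π.
  (u')² cross terms: 2·(6)·(20)·∫cos(2x)·sin(5x) dx = 240·(10/21) = 800/7.
  So ∫_0^π (u')² dx = 18*π + 200*π + 800/7 = 800/7 + 218*π.
||u||_{H^1}^2 = (32/7 + 25*π/2) + (800/7 + 218*π) = 832/7 + 461*π/2.


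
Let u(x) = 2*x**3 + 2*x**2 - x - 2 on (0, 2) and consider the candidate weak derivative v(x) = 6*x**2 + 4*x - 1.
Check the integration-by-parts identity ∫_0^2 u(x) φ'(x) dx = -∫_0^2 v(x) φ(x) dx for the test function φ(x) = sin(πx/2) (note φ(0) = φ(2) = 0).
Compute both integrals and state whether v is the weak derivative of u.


LHS = -60/π + 192/π^3, RHS = -60/π + 192/π^3. Yes, v = u' weakly.

u(x) = 2*x**3 + 2*x**2 - x - 2, classical derivative u'(x) = 6*x**2 + 4*x - 1.
φ(x) = sin(πx/2), so φ'(x) = π*cos(π*x/2)/2.
Note φ(0) = φ(2) = 0, so the boundary term u·φ vanishes.
LHS = ∫_0^2 u(x) φ'(x) dx = ∫_0^2 (π*x^3*cos(π*x/2) + π*x^2*cos(π*x/2) - π*x*cos(π*x/2)/2 - π*cos(π*x/2)) dx. Term by term:
  ∫_0^2 -π*cos(π*x/2) dx = 0;  ∫_0^2 π*x^2*cos(π*x/2) dx = -16/π;  ∫_0^2 π*x^3*cos(π*x/2) dx = -48/π + 192/π^3;
  ∫_0^2 -π*x*cos(π*x/2)/2 dx = 4/π.
Sum: 0 − 16/π + -48/π + 192/π^3 + 4/π = -60/π + 192/π^3.
So LHS = -60/π + 192/π^3.
∫_0^2 v(x) φ(x) dx = ∫_0^2 (6*x^2*sin(π*x/2) + 4*x*sin(π*x/2) - sin(π*x/2)) dx. Term by term:
  ∫_0^2 -sin(π*x/2) dx = -4/π;  ∫_0^2 4*x*sin(π*x/2) dx = 16/π;  ∫_0^2 6*x^2*sin(π*x/2) dx = -192/π^3 + 48/π.
Sum: -4/π + 16/π + -192/π^3 + 48/π = -192/π^3 + 60/π.
So RHS = -∫_0^2 v(x) φ(x) dx = -60/π + 192/π^3.
LHS = RHS, so the identity holds for this test φ.
Moreover u is smooth here and v(x) = u'(x) = 6*x**2 + 4*x - 1 pointwise, so the identity holds for every test function. Hence v is the weak derivative of u.


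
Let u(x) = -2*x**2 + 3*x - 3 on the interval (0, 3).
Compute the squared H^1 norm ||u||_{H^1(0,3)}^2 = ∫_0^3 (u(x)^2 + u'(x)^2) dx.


||u||_{H^1}^2 = 747/5

The H^1 norm (squared) on an interval (0, L) is
  ||u||_{H^1}^2 = ∫_0^L u(x)^2 dx + ∫_0^L u'(x)^2 dx.
Compute u'(x) = 3 - 4*x.
Then u(x)^2 = 4*x**4 - 12*x**3 + 21*x**2 - 18*x + 9 and u'(x)^2 = 16*x**2 - 24*x + 9.
Integrate each monomial from 0 to 3 using ∫_0^3 c·x^n dx = c·3^(n+1)/(n+1):
  ∫_0^3 u(x)^2 dx = ∫_0^3 (4*x^4 - 12*x^3 + 21*x^2 - 18*x + 9) dx. Term by term:
    ∫_0^3 4*x^4 dx = 972/5;  ∫_0^3 -12*x^3 dx = -243;  ∫_0^3 21*x^2 dx = 189;
    ∫_0^3 -18*x dx = -81;  ∫_0^3 9 dx = 27.
  Sum: 972/5 − 243 + 189 − 81 + 27 = 432/5.
  ∫_0^3 u'(x)^2 dx = ∫_0^3 (16*x^2 - 24*x + 9) dx. Term by term:
    ∫_0^3 16*x^2 dx = 144;  ∫_0^3 -24*x dx = -108;  ∫_0^3 9 dx = 27.
  Sum: 144 − 108 + 27 = 63.
Adding: ||u||_{H^1}^2 = 432/5 + 63 = 747/5.


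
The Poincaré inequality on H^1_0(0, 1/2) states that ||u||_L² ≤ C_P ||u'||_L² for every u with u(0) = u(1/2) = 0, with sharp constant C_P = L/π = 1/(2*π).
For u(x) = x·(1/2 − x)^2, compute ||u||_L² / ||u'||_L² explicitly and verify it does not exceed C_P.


||u||_L² / ||u'||_L² = sqrt(14)/28 < C_P = 1/(2*π).

u(x) = x·(1/2 − x)^2, so u'(x) = (2*x - 1)*(6*x - 1)/4.
u(x) = x·(1/2 − x)^2 vanishes at x = 0 and x = 1/2, so u ∈ H^1_0(0, 1/2). Differentiate via the product rule and integrate the resulting polynomials term by term.
  ∫_0^1/2 u² dx = ∫_0^1/2 (x^6 - 2*x^5 + 3*x^4/2 - x^3/2 + x^2/16) dx. Term by term:
    ∫_0^1/2 x^6 dx = 1/896;  ∫_0^1/2 -2*x^5 dx = -1/192;  ∫_0^1/2 3*x^4/2 dx = 3/320;
    ∫_0^1/2 -x^3/2 dx = -1/128;  ∫_0^1/2 x^2/16 dx = 1/384.
  Sum: 1/896 − 1/192 + 3/320 − 1/128 + 1/384 = 1/13440.
  ∫_0^1/2 (u')² dx = ∫_0^1/2 (9*x^4 - 12*x^3 + 11*x^2/2 - x + 1/16) dx. Term by term:
    ∫_0^1/2 9*x^4 dx = 9/160;  ∫_0^1/2 -12*x^3 dx = -3/16;  ∫_0^1/2 11*x^2/2 dx = 11/48;
    ∫_0^1/2 -x dx = -1/8;  ∫_0^1/2 1/16 dx = 1/32.
  Sum: 9/160 − 3/16 + 11/48 − 1/8 + 1/32 = 1/240.
∫_0^1/2 u² dx = 1/13440, so ||u||_L² = sqrt(210)/1680.
∫_0^1/2 (u')² dx = 1/240, so ||u'||_L² = sqrt(15)/60.
Ratio ||u||_L² / ||u'||_L² = sqrt(14)/28.
Sharp Poincaré constant on H^1_0(0, 1/2) is C_P = L/π = 1/(2*π), achieved by sin(2*π·x).
A polynomial bump cannot attain the sharp Poincaré constant (only the first sine eigenfunction does), so the ratio is strictly less than C_P, consistent with ||u||_L² ≤ C_P ||u'||_L².


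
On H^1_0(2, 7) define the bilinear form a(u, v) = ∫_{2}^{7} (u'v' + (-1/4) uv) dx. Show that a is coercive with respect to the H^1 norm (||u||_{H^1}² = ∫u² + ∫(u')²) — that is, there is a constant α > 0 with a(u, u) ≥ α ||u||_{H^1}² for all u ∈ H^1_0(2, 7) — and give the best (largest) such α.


α = (-25/4 + π^2)/(π^2 + 25)

Coercivity of a(·,·) on H^1_0(2, 7) means a(u, u) ≥ α ||u||_{H^1}² for every u ∈ H^1_0.
The interval has length L = 5, and Poincaré/coercivity depend only on L. Here a(u, u) = ∫(u')² + (-1/4)·∫u².
Here c = -1/4 < 0 with |c| < (π/L)² = π^2/25, so coercivity still holds. The condition a(u,u) ≥ α||u||_{H^1}² reads (1−α)∫(u')² ≥ (α−c)∫u². Any admissible α is ≤ 1 (rapidly oscillating u have ∫u²/∫(u')² → 0), and α = 1 would force 0 ≥ (1−c)∫u², impossible since c < 1; so 1−α > 0. By the sharp Poincaré inequality on H^1_0 of an interval of length L, ∫(u')² ≥ (π/L)²∫u² with equality for the first sine mode sin(π(x−x₀)/L) (x₀ the left endpoint), so the inequality holds for all u iff (1−α)(π/L)² ≥ α − c, i.e. α ≤ ((π/L)² + c)/((π/L)² + 1) = (1 + c(L/π)²)/(1 + (L/π)²). (Direct route, valid since c ≤ 0: Poincaré gives c∫u² ≥ c(L/π)²∫(u')², so a(u,u) ≥ (1 + c(L/π)²)∫(u')², while ||u||_{H^1}² ≤ (1 + (L/π)²)∫(u')²; dividing yields the same α.) With (π/L)² = π^2/25 and c = -1/4, the largest admissible constant is α = ((π/L)² + c)/((π/L)² + 1).
Simplifying, α = (-25/4 + π^2)/(π^2 + 25).


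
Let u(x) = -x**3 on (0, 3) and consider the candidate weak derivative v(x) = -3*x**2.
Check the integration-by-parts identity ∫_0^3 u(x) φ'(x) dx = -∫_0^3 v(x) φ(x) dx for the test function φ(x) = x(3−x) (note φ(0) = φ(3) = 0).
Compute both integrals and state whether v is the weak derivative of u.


LHS = 729/20, RHS = 729/20. Yes, v = u' weakly.

u(x) = -x**3, classical derivative u'(x) = -3*x**2.
φ(x) = x(3−x), so φ'(x) = 3 - 2*x.
Note φ(0) = φ(3) = 0, so the boundary term u·φ vanishes.
LHS = ∫_0^3 u(x) φ'(x) dx = ∫_0^3 (2*x^4 - 3*x^3) dx. Term by term:
  ∫_0^3 2*x^4 dx = 486/5;  ∫_0^3 -3*x^3 dx = -243/4.
Sum: 486/5 − 243/4 = 729/20.
So LHS = 729/20.
∫_0^3 v(x) φ(x) dx = ∫_0^3 (3*x^4 - 9*x^3) dx. Term by term:
  ∫_0^3 3*x^4 dx = 729/5;  ∫_0^3 -9*x^3 dx = -729/4.
Sum: 729/5 − 729/4 = -729/20.
So RHS = -∫_0^3 v(x) φ(x) dx = 729/20.
LHS = RHS, so the identity holds for this test φ.
Moreover u is smooth here and v(x) = u'(x) = -3*x**2 pointwise, so the identity holds for every test function. Hence v is the weak derivative of u.


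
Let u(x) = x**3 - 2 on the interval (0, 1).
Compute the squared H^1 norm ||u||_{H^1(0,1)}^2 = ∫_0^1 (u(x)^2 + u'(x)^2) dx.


||u||_{H^1}^2 = 173/35

The H^1 norm (squared) on an interval (0, L) is
  ||u||_{H^1}^2 = ∫_0^L u(x)^2 dx + ∫_0^L u'(x)^2 dx.
Compute u'(x) = 3*x**2.
Then u(x)^2 = x**6 - 4*x**3 + 4 and u'(x)^2 = 9*x**4.
Integrate each monomial from 0 to 1 using ∫_0^1 c·x^n dx = c·1^(n+1)/(n+1):
  ∫_0^1 u(x)^2 dx = ∫_0^1 (x^6 - 4*x^3 + 4) dx. Term by term:
    ∫_0^1 x^6 dx = 1/7;  ∫_0^1 -4*x^3 dx = -1;  ∫_0^1 4 dx = 4.
  Sum: 1/7 − 1 + 4 = 22/7.
  ∫_0^1 u'(x)^2 dx = ∫_0^1 (9*x^4) dx. Term by term:
    ∫_0^1 9*x^4 dx = 9/5.
Adding: ||u||_{H^1}^2 = 22/7 + 9/5 = 173/35.


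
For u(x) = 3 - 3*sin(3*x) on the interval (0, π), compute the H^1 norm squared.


||u||_{H^1(0,π)}^2 = -12 + 54*π

u'(x) = -9*cos(3*x).
Expand u² and (u')² and integrate term by term on (0, π), using: for integers n ≥ 1, ∫_0^π sin²(nx) dx = ∫_0^π cos²(nx) dx = π/2; for n ≠ n', ∫_0^π sin(nx)sin(n'x) dx = ∫_0^π cos(nx)cos(n'x) dx = 0; and by product-to-sum, ∫_0^π sin(nx)cos(n'x) dx = ½∫_0^π [sin((n+n')x) + sin((n−n')x)] dx, which is 0 when n+n' is even and 2n/(n²−n'²) when n+n' is odd (it need not vanish on (0, π)). For the constant mode: ∫_0^π 1 dx = π, ∫_0^π cos(nx) dx = 0, ∫_0^π sin(nx) dx = (1−(−1)^n)/n.
  u² squared terms: (3)²·∫1 dx = 9·π = 9*π;  (-3)²·∫sin(3x)² dx = 9·π/2 = 9*π/2.
  u² cross terms: 2·(3)·(-3)·∫1·sin(3x) dx = -18·(2/3) = -12.
  So ∫_0^π u² dx = 9*π + 9*π/2 − 12 = -12 + 27*π/2.
  (u')² squared terms: (-9)²·∫cos(3x)² dx = 81·π/2 = 81*π/2.
  So ∫_0^π (u')² dx = 81*π/2.
||u||_{H^1}^2 = (-12 + 27*π/2) + (81*π/2) = -12 + 54*π.


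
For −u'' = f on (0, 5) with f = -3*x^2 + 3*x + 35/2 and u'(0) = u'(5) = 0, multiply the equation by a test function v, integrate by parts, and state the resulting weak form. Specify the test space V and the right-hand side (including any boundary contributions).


V = H^1(0, 5) (no boundary constraint on v; u is determined up to an additive constant); weak form: ∫_0^5 u'v' dx = ∫_0^5 (-3*x^2 + 3*x + 35/2) v dx for all v ∈ V.

Multiply both sides by a test function v and integrate from 0 to 5:
  ∫_0^5 −u''(x) v(x) dx = ∫_0^5 f(x) v(x) dx.
Integrate the LHS by parts once:
  ∫_0^5 −u'' v dx = −[u'(x) v(x)]_0^5 + ∫_0^5 u'(x) v'(x) dx.
Thus ∫_0^5 u'(x) v'(x) dx = ∫_0^5 f(x) v(x) dx + [u'(x) v(x)]_0^5.
Choose V so that boundary terms are either known or forced to vanish.
u has homogeneous Neumann: u'(0) = u'(5) = 0. So [u' v]_0^5 = 0·v(5) − 0·v(0) = 0 for any v; take V = H^1(0, 5).
Weak formulation: find u (satisfying any essential BC) such that ∫_0^5 u'(x) v'(x) dx = ∫_0^5 f v dx for all v ∈ V (homogeneous Neumann, so boundary terms vanish).
Substituting f(x) = -3*x^2 + 3*x + 35/2, the right-hand side is ∫_0^5 (-3*x^2 + 3*x + 35/2) v dx.
Compatibility check (pure Neumann): taking v ≡ 1 ∈ V gives 0 = ∫_0^5 f dx + (0) − (0), i.e. ∫_0^5 f dx must equal u'(0) − u'(5) = 0. Indeed ∫_0^5 (-3*x^2 + 3*x + 35/2) dx = 0, so the data are compatible. The solution is then unique only up to an additive constant (fix it e.g. by requiring ∫_0^5 u dx = 0).


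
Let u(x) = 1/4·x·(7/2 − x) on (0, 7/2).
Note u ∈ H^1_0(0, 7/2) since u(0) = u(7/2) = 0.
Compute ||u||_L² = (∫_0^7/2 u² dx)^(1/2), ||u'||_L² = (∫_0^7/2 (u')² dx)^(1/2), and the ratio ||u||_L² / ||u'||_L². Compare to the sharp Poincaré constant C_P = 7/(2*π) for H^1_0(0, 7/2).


||u||_L² / ||u'||_L² = 7*sqrt(10)/20 < C_P = 7/(2*π).

u(x) = 1/4·x·(7/2 − x), so u'(x) = 7/8 - x/2.
u(x) = 1/4·x·(7/2 − x) vanishes at x = 0 and x = 7/2, so u ∈ H^1_0(0, 7/2). Differentiate via the product rule and integrate the resulting polynomials term by term.
  ∫_0^7/2 u² dx = ∫_0^7/2 (x^4/16 - 7*x^3/16 + 49*x^2/64) dx. Term by term:
    ∫_0^7/2 x^4/16 dx = 16807/2560;  ∫_0^7/2 -7*x^3/16 dx = -16807/1024;  ∫_0^7/2 49*x^2/64 dx = 16807/1536.
  Sum: 16807/2560 − 16807/1024 + 16807/1536 = 16807/15360.
  ∫_0^7/2 (u')² dx = ∫_0^7/2 (x^2/4 - 7*x/8 + 49/64) dx. Term by term:
    ∫_0^7/2 x^2/4 dx = 343/96;  ∫_0^7/2 -7*x/8 dx = -343/64;  ∫_0^7/2 49/64 dx = 343/128.
  Sum: 343/96 − 343/64 + 343/128 = 343/384.
∫_0^7/2 u² dx = 16807/15360, so ||u||_L² = 49*sqrt(105)/480.
∫_0^7/2 (u')² dx = 343/384, so ||u'||_L² = 7*sqrt(42)/48.
Ratio ||u||_L² / ||u'||_L² = 7*sqrt(10)/20.
Sharp Poincaré constant on H^1_0(0, 7/2) is C_P = L/π = 7/(2*π), achieved by sin(2*π/7·x).
A polynomial bump cannot attain the sharp Poincaré constant (only the first sine eigenfunction does), so the ratio is strictly less than C_P, consistent with ||u||_L² ≤ C_P ||u'||_L².


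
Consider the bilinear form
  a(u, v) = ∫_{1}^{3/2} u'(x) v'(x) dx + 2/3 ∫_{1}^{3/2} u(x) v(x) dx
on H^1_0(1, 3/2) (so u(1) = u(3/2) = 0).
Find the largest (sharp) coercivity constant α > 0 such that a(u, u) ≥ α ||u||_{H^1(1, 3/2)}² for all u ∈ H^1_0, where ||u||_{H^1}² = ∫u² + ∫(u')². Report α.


α = 2*(1 + 6*π^2)/(3*(1 + 4*π^2))

Coercivity of a(·,·) on H^1_0(1, 3/2) means a(u, u) ≥ α ||u||_{H^1}² for every u ∈ H^1_0.
The interval has length L = 1/2, and Poincaré/coercivity depend only on L. Here a(u, u) = ∫(u')² + (2/3)·∫u².
Here 0 < c = 2/3 < 1. The condition a(u,u) ≥ α||u||_{H^1}² reads (1−α)∫(u')² ≥ (α−c)∫u². Any admissible α is ≤ 1 (rapidly oscillating u have ∫u²/∫(u')² → 0), and α = 1 would force 0 ≥ (1−c)∫u², impossible since c < 1; so 1−α > 0. By the sharp Poincaré inequality on H^1_0 of an interval of length L, ∫(u')² ≥ (π/L)²∫u² with equality for the first sine mode sin(π(x−x₀)/L) (x₀ the left endpoint), so the inequality holds for all u iff (1−α)(π/L)² ≥ α − c, i.e. α ≤ ((π/L)² + c)/((π/L)² + 1) = (1 + c(L/π)²)/(1 + (L/π)²). With (π/L)² = 4*π^2 and c = 2/3, the largest admissible constant is α = ((π/L)² + c)/((π/L)² + 1).
Simplifying, α = 2*(1 + 6*π^2)/(3*(1 + 4*π^2)).


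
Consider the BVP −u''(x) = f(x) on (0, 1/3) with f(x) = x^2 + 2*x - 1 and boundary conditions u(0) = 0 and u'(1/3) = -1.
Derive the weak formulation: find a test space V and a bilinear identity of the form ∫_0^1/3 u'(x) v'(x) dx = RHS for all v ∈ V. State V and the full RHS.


V = {v ∈ H^1(0, 1/3) : v(0) = 0} (test functions vanish at x = 0 where u is specified); weak form: ∫_0^1/3 u'v' dx = ∫_0^1/3 (x^2 + 2*x - 1) v dx − v(1/3) for all v ∈ V.

Multiply both sides by a test function v and integrate from 0 to 1/3:
  ∫_0^1/3 −u''(x) v(x) dx = ∫_0^1/3 f(x) v(x) dx.
Integrate the LHS by parts once:
  ∫_0^1/3 −u'' v dx = −[u'(x) v(x)]_0^1/3 + ∫_0^1/3 u'(x) v'(x) dx.
Thus ∫_0^1/3 u'(x) v'(x) dx = ∫_0^1/3 f(x) v(x) dx + [u'(x) v(x)]_0^1/3.
Choose V so that boundary terms are either known or forced to vanish.
Mixed BC: u(0) = 0 (Dirichlet) and u'(1/3) = -1 (Neumann). Define V = {v ∈ H^1(0, 1/3) : v(0) = 0}. Then [u' v]_0^1/3 = u'(1/3)·v(1/3) − u'(0)·0 = − v(1/3).
Weak formulation: find u (satisfying any essential BC) such that ∫_0^1/3 u'(x) v'(x) dx = ∫_0^1/3 f v dx − v(1/3) for all v ∈ V (Dirichlet at 0 absorbed into V; Neumann datum at x = 1/3 contributes the boundary term).
Substituting f(x) = x^2 + 2*x - 1, the right-hand side is ∫_0^1/3 (x^2 + 2*x - 1) v dx − v(1/3).


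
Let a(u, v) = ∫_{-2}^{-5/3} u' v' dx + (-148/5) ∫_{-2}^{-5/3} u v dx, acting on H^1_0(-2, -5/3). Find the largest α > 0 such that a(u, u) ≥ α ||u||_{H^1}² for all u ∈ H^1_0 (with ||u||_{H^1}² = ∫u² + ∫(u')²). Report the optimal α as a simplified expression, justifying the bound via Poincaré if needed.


α = (-148 + 45*π^2)/(5*(1 + 9*π^2))

Coercivity of a(·,·) on H^1_0(-2, -5/3) means a(u, u) ≥ α ||u||_{H^1}² for every u ∈ H^1_0.
The interval has length L = 1/3, and Poincaré/coercivity depend only on L. Here a(u, u) = ∫(u')² + (-148/5)·∫u².
Here c = -148/5 < 0 with |c| < (π/L)² = 9*π^2, so coercivity still holds. The condition a(u,u) ≥ α||u||_{H^1}² reads (1−α)∫(u')² ≥ (α−c)∫u². Any admissible α is ≤ 1 (rapidly oscillating u have ∫u²/∫(u')² → 0), and α = 1 would force 0 ≥ (1−c)∫u², impossible since c < 1; so 1−α > 0. By the sharp Poincaré inequality on H^1_0 of an interval of length L, ∫(u')² ≥ (π/L)²∫u² with equality for the first sine mode sin(π(x−x₀)/L) (x₀ the left endpoint), so the inequality holds for all u iff (1−α)(π/L)² ≥ α − c, i.e. α ≤ ((π/L)² + c)/((π/L)² + 1) = (1 + c(L/π)²)/(1 + (L/π)²). (Direct route, valid since c ≤ 0: Poincaré gives c∫u² ≥ c(L/π)²∫(u')², so a(u,u) ≥ (1 + c(L/π)²)∫(u')², while ||u||_{H^1}² ≤ (1 + (L/π)²)∫(u')²; dividing yields the same α.) With (π/L)² = 9*π^2 and c = -148/5, the largest admissible constant is α = ((π/L)² + c)/((π/L)² + 1).
Simplifying, α = (-148 + 45*π^2)/(5*(1 + 9*π^2)).


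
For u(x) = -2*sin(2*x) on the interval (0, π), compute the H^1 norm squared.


||u||_{H^1(0,π)}^2 = 10*π

u'(x) = -4*cos(2*x).
Expand u² and (u')² and integrate term by term on (0, π), using: for integers n ≥ 1, ∫_0^π sin²(nx) dx = ∫_0^π cos²(nx) dx = π/2; for n ≠ n', ∫_0^π sin(nx)sin(n'x) dx = ∫_0^π cos(nx)cos(n'x) dx = 0; and by product-to-sum, ∫_0^π sin(nx)cos(n'x) dx = ½∫_0^π [sin((n+n')x) + sin((n−n')x)] dx, which is 0 when n+n' is even and 2n/(n²−n'²) when n+n' is odd (it need not vanish on (0, π)).
  u² squared terms: (-2)²·∫sin(2x)² dx = 4·π/2 = 2*π.
  So ∫_0^π u² dx = 2*π.
  (u')² squared terms: (-4)²·∫cos(2x)² dx = 16·π/2 = 8*π.
  So ∫_0^π (u')² dx = 8*π.
||u||_{H^1}^2 = (2*π) + (8*π) = 10*π.


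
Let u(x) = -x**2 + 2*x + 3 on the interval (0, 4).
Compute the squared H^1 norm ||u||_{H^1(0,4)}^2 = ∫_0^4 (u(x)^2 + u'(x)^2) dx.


||u||_{H^1}^2 = 1132/15

The H^1 norm (squared) on an interval (0, L) is
  ||u||_{H^1}^2 = ∫_0^L u(x)^2 dx + ∫_0^L u'(x)^2 dx.
Compute u'(x) = 2 - 2*x.
Then u(x)^2 = x**4 - 4*x**3 - 2*x**2 + 12*x + 9 and u'(x)^2 = 4*x**2 - 8*x + 4.
Integrate each monomial from 0 to 4 using ∫_0^4 c·x^n dx = c·4^(n+1)/(n+1):
  ∫_0^4 u(x)^2 dx = ∫_0^4 (x^4 - 4*x^3 - 2*x^2 + 12*x + 9) dx. Term by term:
    ∫_0^4 x^4 dx = 1024/5;  ∫_0^4 -4*x^3 dx = -256;  ∫_0^4 -2*x^2 dx = -128/3;
    ∫_0^4 12*x dx = 96;  ∫_0^4 9 dx = 36.
  Sum: 1024/5 − 256 − 128/3 + 96 + 36 = 572/15.
  ∫_0^4 u'(x)^2 dx = ∫_0^4 (4*x^2 - 8*x + 4) dx. Term by term:
    ∫_0^4 4*x^2 dx = 256/3;  ∫_0^4 -8*x dx = -64;  ∫_0^4 4 dx = 16.
  Sum: 256/3 − 64 + 16 = 112/3.
Adding: ||u||_{H^1}^2 = 572/15 + 112/3 = 1132/15.
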